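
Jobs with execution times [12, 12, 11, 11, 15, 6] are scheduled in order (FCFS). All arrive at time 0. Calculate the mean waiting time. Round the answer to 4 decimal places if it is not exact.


FCFS order (as given): [12, 12, 11, 11, 15, 6]
Waiting times:
  Job 1: wait = 0
  Job 2: wait = 12
  Job 3: wait = 24
  Job 4: wait = 35
  Job 5: wait = 46
  Job 6: wait = 61
Sum of waiting times = 178
Average waiting time = 178/6 = 29.6667

29.6667


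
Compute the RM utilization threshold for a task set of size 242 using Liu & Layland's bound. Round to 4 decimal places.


Compute 2^(1/242) = 1.0028683504
Subtract 1: 1.0028683504 - 1 = 0.0028683504
Multiply by n: 242 * 0.0028683504 = 0.6941407968
Round to 4 dp: 0.6941

0.6941


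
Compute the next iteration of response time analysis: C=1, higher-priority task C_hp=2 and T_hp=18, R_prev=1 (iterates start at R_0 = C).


R_next = C + ceil(R_prev / T_hp) * C_hp
ceil(1 / 18) = ceil(0.0556) = 1
Interference = 1 * 2 = 2
R_next = 1 + 2 = 3

3


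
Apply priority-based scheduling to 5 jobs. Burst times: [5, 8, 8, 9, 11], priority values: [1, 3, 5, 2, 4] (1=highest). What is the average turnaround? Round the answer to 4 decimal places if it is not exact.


Sort by priority (ascending = highest first):
Order: [(1, 5), (2, 9), (3, 8), (4, 11), (5, 8)]
Completion times:
  Priority 1, burst=5, C=5
  Priority 2, burst=9, C=14
  Priority 3, burst=8, C=22
  Priority 4, burst=11, C=33
  Priority 5, burst=8, C=41
Average turnaround = 115/5 = 23.0

23.0


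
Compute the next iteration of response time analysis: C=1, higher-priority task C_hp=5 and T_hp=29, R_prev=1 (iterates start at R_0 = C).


R_next = C + ceil(R_prev / T_hp) * C_hp
ceil(1 / 29) = ceil(0.0345) = 1
Interference = 1 * 5 = 5
R_next = 1 + 5 = 6

6


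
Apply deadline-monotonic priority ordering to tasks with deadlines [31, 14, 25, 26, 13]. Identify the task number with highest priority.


Sort tasks by relative deadline (ascending):
  Task 5: deadline = 13
  Task 2: deadline = 14
  Task 3: deadline = 25
  Task 4: deadline = 26
  Task 1: deadline = 31
Priority order (highest first): [5, 2, 3, 4, 1]
Highest priority task = 5

5


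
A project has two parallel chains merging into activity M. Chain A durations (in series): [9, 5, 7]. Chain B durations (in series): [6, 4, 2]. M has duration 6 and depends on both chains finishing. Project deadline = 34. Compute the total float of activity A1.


Forward pass: ES(A1) = sum of predecessors on chain A = 0
EF = ES + duration = 0 + 9 = 9
Backward pass: LF(M) = deadline = 34; LS(M) = 34 - 6 = 28
LF(A1) = LS(M) - sum(successors on chain A) = 28 - 12 = 16
LS = LF - duration = 16 - 9 = 7
Total float = LS - ES = 7 - 0 = 7

7


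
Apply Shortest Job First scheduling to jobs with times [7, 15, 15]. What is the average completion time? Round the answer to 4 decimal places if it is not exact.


SJF order (ascending): [7, 15, 15]
Completion times:
  Job 1: burst=7, C=7
  Job 2: burst=15, C=22
  Job 3: burst=15, C=37
Average completion = 66/3 = 22.0

22.0


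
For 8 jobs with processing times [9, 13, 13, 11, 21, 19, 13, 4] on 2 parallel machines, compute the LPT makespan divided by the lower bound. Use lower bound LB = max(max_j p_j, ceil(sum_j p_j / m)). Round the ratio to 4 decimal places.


LPT order: [21, 19, 13, 13, 13, 11, 9, 4]
Machine loads after assignment: [54, 49]
LPT makespan = 54
Lower bound = max(max_job, ceil(total/2)) = max(21, 52) = 52
Ratio = 54 / 52 = 1.0385

1.0385


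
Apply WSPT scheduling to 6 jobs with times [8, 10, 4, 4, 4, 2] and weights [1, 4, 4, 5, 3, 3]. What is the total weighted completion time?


Compute p/w ratios and sort ascending (WSPT): [(2, 3), (4, 5), (4, 4), (4, 3), (10, 4), (8, 1)]
Compute weighted completion times:
  Job (p=2,w=3): C=2, w*C=3*2=6
  Job (p=4,w=5): C=6, w*C=5*6=30
  Job (p=4,w=4): C=10, w*C=4*10=40
  Job (p=4,w=3): C=14, w*C=3*14=42
  Job (p=10,w=4): C=24, w*C=4*24=96
  Job (p=8,w=1): C=32, w*C=1*32=32
Total weighted completion time = 246

246


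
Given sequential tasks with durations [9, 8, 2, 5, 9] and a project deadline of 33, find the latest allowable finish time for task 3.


LF(activity 3) = deadline - sum of successor durations
Successors: activities 4 through 5 with durations [5, 9]
Sum of successor durations = 14
LF = 33 - 14 = 19

19


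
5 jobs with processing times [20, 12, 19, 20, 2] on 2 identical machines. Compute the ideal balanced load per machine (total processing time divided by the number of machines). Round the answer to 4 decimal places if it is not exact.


Total processing time = 20 + 12 + 19 + 20 + 2 = 73
Number of machines = 2
Ideal balanced load = 73 / 2 = 36.5

36.5


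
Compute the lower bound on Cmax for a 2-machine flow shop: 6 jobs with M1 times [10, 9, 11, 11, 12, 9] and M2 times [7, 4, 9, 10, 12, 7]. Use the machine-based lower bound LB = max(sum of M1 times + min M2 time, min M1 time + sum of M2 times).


LB1 = sum(M1 times) + min(M2 times) = 62 + 4 = 66
LB2 = min(M1 times) + sum(M2 times) = 9 + 49 = 58
Lower bound = max(LB1, LB2) = max(66, 58) = 66

66


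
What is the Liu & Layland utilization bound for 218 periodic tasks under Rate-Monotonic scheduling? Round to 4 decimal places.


Compute 2^(1/218) = 1.0031846344
Subtract 1: 1.0031846344 - 1 = 0.0031846344
Multiply by n: 218 * 0.0031846344 = 0.6942502992
Round to 4 dp: 0.6943

0.6943


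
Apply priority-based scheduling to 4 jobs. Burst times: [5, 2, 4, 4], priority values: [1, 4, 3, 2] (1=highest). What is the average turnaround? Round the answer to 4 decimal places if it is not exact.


Sort by priority (ascending = highest first):
Order: [(1, 5), (2, 4), (3, 4), (4, 2)]
Completion times:
  Priority 1, burst=5, C=5
  Priority 2, burst=4, C=9
  Priority 3, burst=4, C=13
  Priority 4, burst=2, C=15
Average turnaround = 42/4 = 10.5

10.5


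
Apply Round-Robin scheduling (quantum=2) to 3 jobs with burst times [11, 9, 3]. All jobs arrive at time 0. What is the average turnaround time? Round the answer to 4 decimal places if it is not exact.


Time quantum = 2
Execution trace:
  J1 runs 2 units, time = 2
  J2 runs 2 units, time = 4
  J3 runs 2 units, time = 6
  J1 runs 2 units, time = 8
  J2 runs 2 units, time = 10
  J3 runs 1 units, time = 11
  J1 runs 2 units, time = 13
  J2 runs 2 units, time = 15
  J1 runs 2 units, time = 17
  J2 runs 2 units, time = 19
  J1 runs 2 units, time = 21
  J2 runs 1 units, time = 22
  J1 runs 1 units, time = 23
Finish times: [23, 22, 11]
Average turnaround = 56/3 = 18.6667

18.6667


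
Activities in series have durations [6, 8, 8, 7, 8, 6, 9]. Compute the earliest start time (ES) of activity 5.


Activity 5 starts after activities 1 through 4 complete.
Predecessor durations: [6, 8, 8, 7]
ES = 6 + 8 + 8 + 7 = 29

29


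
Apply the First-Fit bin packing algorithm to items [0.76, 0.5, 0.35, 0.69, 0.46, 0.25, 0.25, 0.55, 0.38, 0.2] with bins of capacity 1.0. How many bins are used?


Place items sequentially using First-Fit:
  Item 0.76 -> new Bin 1
  Item 0.5 -> new Bin 2
  Item 0.35 -> Bin 2 (now 0.85)
  Item 0.69 -> new Bin 3
  Item 0.46 -> new Bin 4
  Item 0.25 -> Bin 3 (now 0.94)
  Item 0.25 -> Bin 4 (now 0.71)
  Item 0.55 -> new Bin 5
  Item 0.38 -> Bin 5 (now 0.93)
  Item 0.2 -> Bin 1 (now 0.96)
Total bins used = 5

5


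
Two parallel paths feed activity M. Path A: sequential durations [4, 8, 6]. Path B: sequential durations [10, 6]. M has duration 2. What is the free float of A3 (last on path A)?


ES(A3) = sum of predecessors on chain A = 12
EF(A3) = ES + duration = 12 + 6 = 18
Successor of A3 is M. ES(M) = max(sum(A), sum(B)) = max(18, 16) = 18
Free float = ES(successor) - EF(current) = 18 - 18 = 0

0


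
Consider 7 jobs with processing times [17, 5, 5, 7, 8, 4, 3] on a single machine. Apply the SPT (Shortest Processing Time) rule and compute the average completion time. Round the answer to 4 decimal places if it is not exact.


Sort jobs by processing time (SPT order): [3, 4, 5, 5, 7, 8, 17]
Compute completion times sequentially:
  Job 1: processing = 3, completes at 3
  Job 2: processing = 4, completes at 7
  Job 3: processing = 5, completes at 12
  Job 4: processing = 5, completes at 17
  Job 5: processing = 7, completes at 24
  Job 6: processing = 8, completes at 32
  Job 7: processing = 17, completes at 49
Sum of completion times = 144
Average completion time = 144/7 = 20.5714

20.5714


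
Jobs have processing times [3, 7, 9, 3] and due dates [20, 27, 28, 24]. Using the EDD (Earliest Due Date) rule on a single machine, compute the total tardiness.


Sort by due date (EDD order): [(3, 20), (3, 24), (7, 27), (9, 28)]
Compute completion times and tardiness:
  Job 1: p=3, d=20, C=3, tardiness=max(0,3-20)=0
  Job 2: p=3, d=24, C=6, tardiness=max(0,6-24)=0
  Job 3: p=7, d=27, C=13, tardiness=max(0,13-27)=0
  Job 4: p=9, d=28, C=22, tardiness=max(0,22-28)=0
Total tardiness = 0

0


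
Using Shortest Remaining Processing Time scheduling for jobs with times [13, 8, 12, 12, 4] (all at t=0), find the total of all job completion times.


Since all jobs arrive at t=0, SRPT equals SPT ordering.
SPT order: [4, 8, 12, 12, 13]
Completion times:
  Job 1: p=4, C=4
  Job 2: p=8, C=12
  Job 3: p=12, C=24
  Job 4: p=12, C=36
  Job 5: p=13, C=49
Total completion time = 4 + 12 + 24 + 36 + 49 = 125

125


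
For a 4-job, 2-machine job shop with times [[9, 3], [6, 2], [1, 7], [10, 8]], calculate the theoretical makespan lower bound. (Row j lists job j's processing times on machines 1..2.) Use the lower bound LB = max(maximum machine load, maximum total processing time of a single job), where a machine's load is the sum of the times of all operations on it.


Machine loads:
  Machine 1: 9 + 6 + 1 + 10 = 26
  Machine 2: 3 + 2 + 7 + 8 = 20
Max machine load = 26
Job totals:
  Job 1: 12
  Job 2: 8
  Job 3: 8
  Job 4: 18
Max job total = 18
Lower bound = max(26, 18) = 26

26


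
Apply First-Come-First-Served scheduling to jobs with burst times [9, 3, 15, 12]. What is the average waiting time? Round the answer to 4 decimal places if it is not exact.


FCFS order (as given): [9, 3, 15, 12]
Waiting times:
  Job 1: wait = 0
  Job 2: wait = 9
  Job 3: wait = 12
  Job 4: wait = 27
Sum of waiting times = 48
Average waiting time = 48/4 = 12.0

12.0


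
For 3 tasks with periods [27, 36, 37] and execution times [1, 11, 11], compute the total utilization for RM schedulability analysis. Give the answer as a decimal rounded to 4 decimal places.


Compute individual utilizations (exact fractions):
  Task 1: C/T = 1/27 (approx. 0.037)
  Task 2: C/T = 11/36 (approx. 0.3056)
  Task 3: C/T = 11/37 (approx. 0.2973)
Total utilization U = 1/27 + 11/36 + 11/37 = 2557/3996
Rounded to 4 decimal places: U = 0.6399
RM (Liu & Layland) bound for 3 tasks = 0.779763; compare with U = 2557/3996 (approx. 0.639890)
U <= bound, so schedulable by RM sufficient condition.

0.6399


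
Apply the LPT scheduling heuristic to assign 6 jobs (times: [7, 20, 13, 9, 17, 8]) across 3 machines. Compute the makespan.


Sort jobs in decreasing order (LPT): [20, 17, 13, 9, 8, 7]
Assign each job to the least loaded machine:
  Machine 1: jobs [20, 7], load = 27
  Machine 2: jobs [17, 8], load = 25
  Machine 3: jobs [13, 9], load = 22
Makespan = max load = 27

27


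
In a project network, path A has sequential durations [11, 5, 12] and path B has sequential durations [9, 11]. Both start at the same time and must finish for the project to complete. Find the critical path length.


Path A total = 11 + 5 + 12 = 28
Path B total = 9 + 11 = 20
Critical path = longest path = max(28, 20) = 28

28


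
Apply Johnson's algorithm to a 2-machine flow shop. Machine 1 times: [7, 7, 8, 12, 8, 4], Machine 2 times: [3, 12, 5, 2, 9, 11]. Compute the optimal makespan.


Apply Johnson's rule:
  Group 1 (a <= b): [(6, 4, 11), (2, 7, 12), (5, 8, 9)]
  Group 2 (a > b): [(3, 8, 5), (1, 7, 3), (4, 12, 2)]
Optimal job order: [6, 2, 5, 3, 1, 4]
Schedule:
  Job 6: M1 done at 4, M2 done at 15
  Job 2: M1 done at 11, M2 done at 27
  Job 5: M1 done at 19, M2 done at 36
  Job 3: M1 done at 27, M2 done at 41
  Job 1: M1 done at 34, M2 done at 44
  Job 4: M1 done at 46, M2 done at 48
Makespan = 48

48


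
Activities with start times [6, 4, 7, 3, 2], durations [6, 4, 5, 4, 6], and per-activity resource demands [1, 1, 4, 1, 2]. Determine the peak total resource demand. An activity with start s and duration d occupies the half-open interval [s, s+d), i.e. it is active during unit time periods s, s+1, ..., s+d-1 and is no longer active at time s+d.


Each activity i is active on [start_i, start_i + duration_i).
Compute total resource usage per time slot:
  t=0: active resources = [], total = 0
  t=1: active resources = [], total = 0
  t=2: active resources = [2], total = 2
  t=3: active resources = [1, 2], total = 3
  t=4: active resources = [1, 1, 2], total = 4
  t=5: active resources = [1, 1, 2], total = 4
  t=6: active resources = [1, 1, 1, 2], total = 5
  t=7: active resources = [1, 1, 4, 2], total = 8
  t=8: active resources = [1, 4], total = 5
  t=9: active resources = [1, 4], total = 5
  t=10: active resources = [1, 4], total = 5
  t=11: active resources = [1, 4], total = 5
Peak resource demand = 8

8


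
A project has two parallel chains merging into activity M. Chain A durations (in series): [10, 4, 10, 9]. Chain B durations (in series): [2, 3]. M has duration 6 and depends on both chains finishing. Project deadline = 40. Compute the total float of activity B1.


Forward pass: ES(B1) = sum of predecessors on chain B = 0
EF = ES + duration = 0 + 2 = 2
Backward pass: LF(M) = deadline = 40; LS(M) = 40 - 6 = 34
LF(B1) = LS(M) - sum(successors on chain B) = 34 - 3 = 31
LS = LF - duration = 31 - 2 = 29
Total float = LS - ES = 29 - 0 = 29

29


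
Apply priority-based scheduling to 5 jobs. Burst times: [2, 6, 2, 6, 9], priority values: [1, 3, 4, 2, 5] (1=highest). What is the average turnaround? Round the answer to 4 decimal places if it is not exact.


Sort by priority (ascending = highest first):
Order: [(1, 2), (2, 6), (3, 6), (4, 2), (5, 9)]
Completion times:
  Priority 1, burst=2, C=2
  Priority 2, burst=6, C=8
  Priority 3, burst=6, C=14
  Priority 4, burst=2, C=16
  Priority 5, burst=9, C=25
Average turnaround = 65/5 = 13.0

13.0


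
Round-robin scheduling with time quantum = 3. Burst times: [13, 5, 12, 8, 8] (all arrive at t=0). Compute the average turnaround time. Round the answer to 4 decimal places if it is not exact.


Time quantum = 3
Execution trace:
  J1 runs 3 units, time = 3
  J2 runs 3 units, time = 6
  J3 runs 3 units, time = 9
  J4 runs 3 units, time = 12
  J5 runs 3 units, time = 15
  J1 runs 3 units, time = 18
  J2 runs 2 units, time = 20
  J3 runs 3 units, time = 23
  J4 runs 3 units, time = 26
  J5 runs 3 units, time = 29
  J1 runs 3 units, time = 32
  J3 runs 3 units, time = 35
  J4 runs 2 units, time = 37
  J5 runs 2 units, time = 39
  J1 runs 3 units, time = 42
  J3 runs 3 units, time = 45
  J1 runs 1 units, time = 46
Finish times: [46, 20, 45, 37, 39]
Average turnaround = 187/5 = 37.4

37.4


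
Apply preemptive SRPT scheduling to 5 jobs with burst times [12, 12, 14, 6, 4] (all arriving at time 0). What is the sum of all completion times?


Since all jobs arrive at t=0, SRPT equals SPT ordering.
SPT order: [4, 6, 12, 12, 14]
Completion times:
  Job 1: p=4, C=4
  Job 2: p=6, C=10
  Job 3: p=12, C=22
  Job 4: p=12, C=34
  Job 5: p=14, C=48
Total completion time = 4 + 10 + 22 + 34 + 48 = 118

118


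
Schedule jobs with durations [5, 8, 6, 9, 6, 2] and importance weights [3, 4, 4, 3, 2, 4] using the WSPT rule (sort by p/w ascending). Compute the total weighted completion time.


Compute p/w ratios and sort ascending (WSPT): [(2, 4), (6, 4), (5, 3), (8, 4), (9, 3), (6, 2)]
Compute weighted completion times:
  Job (p=2,w=4): C=2, w*C=4*2=8
  Job (p=6,w=4): C=8, w*C=4*8=32
  Job (p=5,w=3): C=13, w*C=3*13=39
  Job (p=8,w=4): C=21, w*C=4*21=84
  Job (p=9,w=3): C=30, w*C=3*30=90
  Job (p=6,w=2): C=36, w*C=2*36=72
Total weighted completion time = 325

325


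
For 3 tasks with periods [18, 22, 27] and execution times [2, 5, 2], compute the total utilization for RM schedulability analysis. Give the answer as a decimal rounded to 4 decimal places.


Compute individual utilizations (exact fractions):
  Task 1: C/T = 2/18 = 1/9 (approx. 0.1111)
  Task 2: C/T = 5/22 (approx. 0.2273)
  Task 3: C/T = 2/27 (approx. 0.0741)
Total utilization U = 1/9 + 5/22 + 2/27 = 245/594
Rounded to 4 decimal places: U = 0.4125
RM (Liu & Layland) bound for 3 tasks = 0.779763; compare with U = 245/594 (approx. 0.412458)
U <= bound, so schedulable by RM sufficient condition.

0.4125


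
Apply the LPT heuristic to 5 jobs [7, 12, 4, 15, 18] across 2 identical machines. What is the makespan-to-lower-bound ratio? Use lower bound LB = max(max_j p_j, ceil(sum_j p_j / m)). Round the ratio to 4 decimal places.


LPT order: [18, 15, 12, 7, 4]
Machine loads after assignment: [29, 27]
LPT makespan = 29
Lower bound = max(max_job, ceil(total/2)) = max(18, 28) = 28
Ratio = 29 / 28 = 1.0357

1.0357


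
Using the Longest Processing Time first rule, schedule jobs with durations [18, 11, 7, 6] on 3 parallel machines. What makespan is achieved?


Sort jobs in decreasing order (LPT): [18, 11, 7, 6]
Assign each job to the least loaded machine:
  Machine 1: jobs [18], load = 18
  Machine 2: jobs [11], load = 11
  Machine 3: jobs [7, 6], load = 13
Makespan = max load = 18

18


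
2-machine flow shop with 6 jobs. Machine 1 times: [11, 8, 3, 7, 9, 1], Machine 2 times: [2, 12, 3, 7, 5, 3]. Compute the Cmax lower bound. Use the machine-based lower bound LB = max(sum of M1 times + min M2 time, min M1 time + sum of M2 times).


LB1 = sum(M1 times) + min(M2 times) = 39 + 2 = 41
LB2 = min(M1 times) + sum(M2 times) = 1 + 32 = 33
Lower bound = max(LB1, LB2) = max(41, 33) = 41

41


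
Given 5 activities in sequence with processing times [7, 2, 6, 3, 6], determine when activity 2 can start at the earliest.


Activity 2 starts after activities 1 through 1 complete.
Predecessor durations: [7]
ES = 7 = 7

7


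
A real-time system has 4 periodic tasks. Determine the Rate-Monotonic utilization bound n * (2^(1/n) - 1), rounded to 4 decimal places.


Compute 2^(1/4) = 1.1892071150
Subtract 1: 1.1892071150 - 1 = 0.1892071150
Multiply by n: 4 * 0.1892071150 = 0.7568284600
Round to 4 dp: 0.7568

0.7568


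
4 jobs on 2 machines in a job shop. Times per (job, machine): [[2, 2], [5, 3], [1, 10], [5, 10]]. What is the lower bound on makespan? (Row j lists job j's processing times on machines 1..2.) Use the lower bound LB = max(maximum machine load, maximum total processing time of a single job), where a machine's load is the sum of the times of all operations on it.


Machine loads:
  Machine 1: 2 + 5 + 1 + 5 = 13
  Machine 2: 2 + 3 + 10 + 10 = 25
Max machine load = 25
Job totals:
  Job 1: 4
  Job 2: 8
  Job 3: 11
  Job 4: 15
Max job total = 15
Lower bound = max(25, 15) = 25

25


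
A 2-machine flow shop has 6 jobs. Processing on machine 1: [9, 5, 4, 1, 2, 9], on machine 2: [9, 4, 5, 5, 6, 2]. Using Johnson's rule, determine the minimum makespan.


Apply Johnson's rule:
  Group 1 (a <= b): [(4, 1, 5), (5, 2, 6), (3, 4, 5), (1, 9, 9)]
  Group 2 (a > b): [(2, 5, 4), (6, 9, 2)]
Optimal job order: [4, 5, 3, 1, 2, 6]
Schedule:
  Job 4: M1 done at 1, M2 done at 6
  Job 5: M1 done at 3, M2 done at 12
  Job 3: M1 done at 7, M2 done at 17
  Job 1: M1 done at 16, M2 done at 26
  Job 2: M1 done at 21, M2 done at 30
  Job 6: M1 done at 30, M2 done at 32
Makespan = 32

32


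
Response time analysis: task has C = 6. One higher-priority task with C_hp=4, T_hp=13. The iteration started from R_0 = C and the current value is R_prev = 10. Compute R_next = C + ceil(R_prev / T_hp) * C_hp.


R_next = C + ceil(R_prev / T_hp) * C_hp
ceil(10 / 13) = ceil(0.7692) = 1
Interference = 1 * 4 = 4
R_next = 6 + 4 = 10
R_next = R_prev, so the iteration has converged (response time = 10).

10


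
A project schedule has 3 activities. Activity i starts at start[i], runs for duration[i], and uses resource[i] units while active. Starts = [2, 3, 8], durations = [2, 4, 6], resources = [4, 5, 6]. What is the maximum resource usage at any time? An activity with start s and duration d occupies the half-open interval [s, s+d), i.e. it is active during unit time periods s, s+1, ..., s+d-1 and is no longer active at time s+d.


Each activity i is active on [start_i, start_i + duration_i).
Compute total resource usage per time slot:
  t=0: active resources = [], total = 0
  t=1: active resources = [], total = 0
  t=2: active resources = [4], total = 4
  t=3: active resources = [4, 5], total = 9
  t=4: active resources = [5], total = 5
  t=5: active resources = [5], total = 5
  t=6: active resources = [5], total = 5
  t=7: active resources = [], total = 0
  t=8: active resources = [6], total = 6
  t=9: active resources = [6], total = 6
  t=10: active resources = [6], total = 6
  t=11: active resources = [6], total = 6
  t=12: active resources = [6], total = 6
  t=13: active resources = [6], total = 6
Peak resource demand = 9

9


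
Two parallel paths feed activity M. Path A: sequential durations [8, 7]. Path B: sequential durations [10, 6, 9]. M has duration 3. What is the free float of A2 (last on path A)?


ES(A2) = sum of predecessors on chain A = 8
EF(A2) = ES + duration = 8 + 7 = 15
Successor of A2 is M. ES(M) = max(sum(A), sum(B)) = max(15, 25) = 25
Free float = ES(successor) - EF(current) = 25 - 15 = 10

10


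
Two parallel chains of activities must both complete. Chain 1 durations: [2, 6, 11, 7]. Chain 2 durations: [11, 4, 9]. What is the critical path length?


Path A total = 2 + 6 + 11 + 7 = 26
Path B total = 11 + 4 + 9 = 24
Critical path = longest path = max(26, 24) = 26

26


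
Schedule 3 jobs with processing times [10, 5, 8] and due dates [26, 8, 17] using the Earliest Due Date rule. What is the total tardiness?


Sort by due date (EDD order): [(5, 8), (8, 17), (10, 26)]
Compute completion times and tardiness:
  Job 1: p=5, d=8, C=5, tardiness=max(0,5-8)=0
  Job 2: p=8, d=17, C=13, tardiness=max(0,13-17)=0
  Job 3: p=10, d=26, C=23, tardiness=max(0,23-26)=0
Total tardiness = 0

0


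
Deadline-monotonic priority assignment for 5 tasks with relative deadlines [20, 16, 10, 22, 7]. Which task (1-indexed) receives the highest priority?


Sort tasks by relative deadline (ascending):
  Task 5: deadline = 7
  Task 3: deadline = 10
  Task 2: deadline = 16
  Task 1: deadline = 20
  Task 4: deadline = 22
Priority order (highest first): [5, 3, 2, 1, 4]
Highest priority task = 5

5


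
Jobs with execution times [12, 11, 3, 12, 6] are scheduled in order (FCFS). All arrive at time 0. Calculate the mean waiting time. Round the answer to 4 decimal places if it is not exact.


FCFS order (as given): [12, 11, 3, 12, 6]
Waiting times:
  Job 1: wait = 0
  Job 2: wait = 12
  Job 3: wait = 23
  Job 4: wait = 26
  Job 5: wait = 38
Sum of waiting times = 99
Average waiting time = 99/5 = 19.8

19.8


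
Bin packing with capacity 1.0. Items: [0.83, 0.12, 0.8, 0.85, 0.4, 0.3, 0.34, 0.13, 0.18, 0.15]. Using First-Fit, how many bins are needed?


Place items sequentially using First-Fit:
  Item 0.83 -> new Bin 1
  Item 0.12 -> Bin 1 (now 0.95)
  Item 0.8 -> new Bin 2
  Item 0.85 -> new Bin 3
  Item 0.4 -> new Bin 4
  Item 0.3 -> Bin 4 (now 0.7)
  Item 0.34 -> new Bin 5
  Item 0.13 -> Bin 2 (now 0.93)
  Item 0.18 -> Bin 4 (now 0.88)
  Item 0.15 -> Bin 3 (now 1.0)
Total bins used = 5

5


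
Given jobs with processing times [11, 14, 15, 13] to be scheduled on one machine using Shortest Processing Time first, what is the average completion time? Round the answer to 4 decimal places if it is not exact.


Sort jobs by processing time (SPT order): [11, 13, 14, 15]
Compute completion times sequentially:
  Job 1: processing = 11, completes at 11
  Job 2: processing = 13, completes at 24
  Job 3: processing = 14, completes at 38
  Job 4: processing = 15, completes at 53
Sum of completion times = 126
Average completion time = 126/4 = 31.5

31.5


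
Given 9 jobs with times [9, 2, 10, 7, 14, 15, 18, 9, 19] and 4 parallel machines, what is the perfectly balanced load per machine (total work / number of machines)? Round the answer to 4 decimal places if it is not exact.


Total processing time = 9 + 2 + 10 + 7 + 14 + 15 + 18 + 9 + 19 = 103
Number of machines = 4
Ideal balanced load = 103 / 4 = 25.75

25.75


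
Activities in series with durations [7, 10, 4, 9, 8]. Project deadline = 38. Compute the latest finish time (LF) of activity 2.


LF(activity 2) = deadline - sum of successor durations
Successors: activities 3 through 5 with durations [4, 9, 8]
Sum of successor durations = 21
LF = 38 - 21 = 17

17


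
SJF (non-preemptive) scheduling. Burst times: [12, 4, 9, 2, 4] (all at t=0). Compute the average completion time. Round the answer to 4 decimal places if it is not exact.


SJF order (ascending): [2, 4, 4, 9, 12]
Completion times:
  Job 1: burst=2, C=2
  Job 2: burst=4, C=6
  Job 3: burst=4, C=10
  Job 4: burst=9, C=19
  Job 5: burst=12, C=31
Average completion = 68/5 = 13.6

13.6


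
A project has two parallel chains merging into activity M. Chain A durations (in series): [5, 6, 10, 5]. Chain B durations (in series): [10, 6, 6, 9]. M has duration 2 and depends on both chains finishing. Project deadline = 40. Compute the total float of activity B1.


Forward pass: ES(B1) = sum of predecessors on chain B = 0
EF = ES + duration = 0 + 10 = 10
Backward pass: LF(M) = deadline = 40; LS(M) = 40 - 2 = 38
LF(B1) = LS(M) - sum(successors on chain B) = 38 - 21 = 17
LS = LF - duration = 17 - 10 = 7
Total float = LS - ES = 7 - 0 = 7

7


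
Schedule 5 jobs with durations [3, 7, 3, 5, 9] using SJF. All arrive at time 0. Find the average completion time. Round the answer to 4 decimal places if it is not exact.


SJF order (ascending): [3, 3, 5, 7, 9]
Completion times:
  Job 1: burst=3, C=3
  Job 2: burst=3, C=6
  Job 3: burst=5, C=11
  Job 4: burst=7, C=18
  Job 5: burst=9, C=27
Average completion = 65/5 = 13.0

13.0


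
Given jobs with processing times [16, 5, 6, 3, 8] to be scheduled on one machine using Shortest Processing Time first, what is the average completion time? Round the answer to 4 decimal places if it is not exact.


Sort jobs by processing time (SPT order): [3, 5, 6, 8, 16]
Compute completion times sequentially:
  Job 1: processing = 3, completes at 3
  Job 2: processing = 5, completes at 8
  Job 3: processing = 6, completes at 14
  Job 4: processing = 8, completes at 22
  Job 5: processing = 16, completes at 38
Sum of completion times = 85
Average completion time = 85/5 = 17.0

17.0


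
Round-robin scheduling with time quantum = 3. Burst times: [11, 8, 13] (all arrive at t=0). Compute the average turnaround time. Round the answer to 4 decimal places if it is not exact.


Time quantum = 3
Execution trace:
  J1 runs 3 units, time = 3
  J2 runs 3 units, time = 6
  J3 runs 3 units, time = 9
  J1 runs 3 units, time = 12
  J2 runs 3 units, time = 15
  J3 runs 3 units, time = 18
  J1 runs 3 units, time = 21
  J2 runs 2 units, time = 23
  J3 runs 3 units, time = 26
  J1 runs 2 units, time = 28
  J3 runs 3 units, time = 31
  J3 runs 1 units, time = 32
Finish times: [28, 23, 32]
Average turnaround = 83/3 = 27.6667

27.6667


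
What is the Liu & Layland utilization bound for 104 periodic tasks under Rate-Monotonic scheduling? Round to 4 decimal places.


Compute 2^(1/104) = 1.0066871365
Subtract 1: 1.0066871365 - 1 = 0.0066871365
Multiply by n: 104 * 0.0066871365 = 0.6954621960
Round to 4 dp: 0.6955

0.6955


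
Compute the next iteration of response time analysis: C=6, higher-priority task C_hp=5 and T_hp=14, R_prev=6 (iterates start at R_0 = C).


R_next = C + ceil(R_prev / T_hp) * C_hp
ceil(6 / 14) = ceil(0.4286) = 1
Interference = 1 * 5 = 5
R_next = 6 + 5 = 11

11


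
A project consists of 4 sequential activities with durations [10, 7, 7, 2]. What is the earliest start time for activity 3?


Activity 3 starts after activities 1 through 2 complete.
Predecessor durations: [10, 7]
ES = 10 + 7 = 17

17


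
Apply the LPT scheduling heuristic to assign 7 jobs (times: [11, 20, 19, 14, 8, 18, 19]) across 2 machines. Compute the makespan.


Sort jobs in decreasing order (LPT): [20, 19, 19, 18, 14, 11, 8]
Assign each job to the least loaded machine:
  Machine 1: jobs [20, 18, 14], load = 52
  Machine 2: jobs [19, 19, 11, 8], load = 57
Makespan = max load = 57

57


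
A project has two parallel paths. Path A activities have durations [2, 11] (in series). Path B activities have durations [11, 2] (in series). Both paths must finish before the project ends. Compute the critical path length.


Path A total = 2 + 11 = 13
Path B total = 11 + 2 = 13
Critical path = longest path = max(13, 13) = 13

13


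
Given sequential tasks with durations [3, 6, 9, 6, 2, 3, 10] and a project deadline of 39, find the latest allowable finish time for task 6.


LF(activity 6) = deadline - sum of successor durations
Successors: activities 7 through 7 with durations [10]
Sum of successor durations = 10
LF = 39 - 10 = 29

29


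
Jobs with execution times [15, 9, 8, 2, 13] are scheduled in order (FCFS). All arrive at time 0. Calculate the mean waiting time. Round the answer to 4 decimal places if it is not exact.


FCFS order (as given): [15, 9, 8, 2, 13]
Waiting times:
  Job 1: wait = 0
  Job 2: wait = 15
  Job 3: wait = 24
  Job 4: wait = 32
  Job 5: wait = 34
Sum of waiting times = 105
Average waiting time = 105/5 = 21.0

21.0


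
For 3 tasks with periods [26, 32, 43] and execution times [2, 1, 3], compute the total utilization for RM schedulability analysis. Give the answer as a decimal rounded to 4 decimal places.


Compute individual utilizations (exact fractions):
  Task 1: C/T = 2/26 = 1/13 (approx. 0.0769)
  Task 2: C/T = 1/32 (approx. 0.0313)
  Task 3: C/T = 3/43 (approx. 0.0698)
Total utilization U = 1/13 + 1/32 + 3/43 = 3183/17888
Rounded to 4 decimal places: U = 0.1779
RM (Liu & Layland) bound for 3 tasks = 0.779763; compare with U = 3183/17888 (approx. 0.177941)
U <= bound, so schedulable by RM sufficient condition.

0.1779


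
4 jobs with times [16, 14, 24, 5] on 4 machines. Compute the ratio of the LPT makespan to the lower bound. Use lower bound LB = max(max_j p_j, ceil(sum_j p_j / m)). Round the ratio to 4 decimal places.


LPT order: [24, 16, 14, 5]
Machine loads after assignment: [24, 16, 14, 5]
LPT makespan = 24
Lower bound = max(max_job, ceil(total/4)) = max(24, 15) = 24
Ratio = 24 / 24 = 1.0

1.0


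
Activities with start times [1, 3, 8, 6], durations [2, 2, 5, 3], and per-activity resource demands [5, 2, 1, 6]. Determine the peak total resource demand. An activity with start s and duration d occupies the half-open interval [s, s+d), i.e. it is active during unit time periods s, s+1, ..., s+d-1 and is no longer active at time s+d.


Each activity i is active on [start_i, start_i + duration_i).
Compute total resource usage per time slot:
  t=0: active resources = [], total = 0
  t=1: active resources = [5], total = 5
  t=2: active resources = [5], total = 5
  t=3: active resources = [2], total = 2
  t=4: active resources = [2], total = 2
  t=5: active resources = [], total = 0
  t=6: active resources = [6], total = 6
  t=7: active resources = [6], total = 6
  t=8: active resources = [1, 6], total = 7
  t=9: active resources = [1], total = 1
  t=10: active resources = [1], total = 1
  t=11: active resources = [1], total = 1
  t=12: active resources = [1], total = 1
Peak resource demand = 7

7


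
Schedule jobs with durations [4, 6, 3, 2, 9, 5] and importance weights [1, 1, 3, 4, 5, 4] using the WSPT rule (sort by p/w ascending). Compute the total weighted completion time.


Compute p/w ratios and sort ascending (WSPT): [(2, 4), (3, 3), (5, 4), (9, 5), (4, 1), (6, 1)]
Compute weighted completion times:
  Job (p=2,w=4): C=2, w*C=4*2=8
  Job (p=3,w=3): C=5, w*C=3*5=15
  Job (p=5,w=4): C=10, w*C=4*10=40
  Job (p=9,w=5): C=19, w*C=5*19=95
  Job (p=4,w=1): C=23, w*C=1*23=23
  Job (p=6,w=1): C=29, w*C=1*29=29
Total weighted completion time = 210

210


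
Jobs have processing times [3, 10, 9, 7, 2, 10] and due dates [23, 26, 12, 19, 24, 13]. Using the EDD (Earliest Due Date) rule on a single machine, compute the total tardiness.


Sort by due date (EDD order): [(9, 12), (10, 13), (7, 19), (3, 23), (2, 24), (10, 26)]
Compute completion times and tardiness:
  Job 1: p=9, d=12, C=9, tardiness=max(0,9-12)=0
  Job 2: p=10, d=13, C=19, tardiness=max(0,19-13)=6
  Job 3: p=7, d=19, C=26, tardiness=max(0,26-19)=7
  Job 4: p=3, d=23, C=29, tardiness=max(0,29-23)=6
  Job 5: p=2, d=24, C=31, tardiness=max(0,31-24)=7
  Job 6: p=10, d=26, C=41, tardiness=max(0,41-26)=15
Total tardiness = 41

41


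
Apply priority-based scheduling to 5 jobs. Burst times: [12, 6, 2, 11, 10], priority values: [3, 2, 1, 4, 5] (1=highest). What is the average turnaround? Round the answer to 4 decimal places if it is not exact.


Sort by priority (ascending = highest first):
Order: [(1, 2), (2, 6), (3, 12), (4, 11), (5, 10)]
Completion times:
  Priority 1, burst=2, C=2
  Priority 2, burst=6, C=8
  Priority 3, burst=12, C=20
  Priority 4, burst=11, C=31
  Priority 5, burst=10, C=41
Average turnaround = 102/5 = 20.4

20.4


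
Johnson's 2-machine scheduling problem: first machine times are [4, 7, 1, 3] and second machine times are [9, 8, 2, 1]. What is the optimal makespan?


Apply Johnson's rule:
  Group 1 (a <= b): [(3, 1, 2), (1, 4, 9), (2, 7, 8)]
  Group 2 (a > b): [(4, 3, 1)]
Optimal job order: [3, 1, 2, 4]
Schedule:
  Job 3: M1 done at 1, M2 done at 3
  Job 1: M1 done at 5, M2 done at 14
  Job 2: M1 done at 12, M2 done at 22
  Job 4: M1 done at 15, M2 done at 23
Makespan = 23

23


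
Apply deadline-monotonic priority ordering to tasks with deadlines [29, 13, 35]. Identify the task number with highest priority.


Sort tasks by relative deadline (ascending):
  Task 2: deadline = 13
  Task 1: deadline = 29
  Task 3: deadline = 35
Priority order (highest first): [2, 1, 3]
Highest priority task = 2

2


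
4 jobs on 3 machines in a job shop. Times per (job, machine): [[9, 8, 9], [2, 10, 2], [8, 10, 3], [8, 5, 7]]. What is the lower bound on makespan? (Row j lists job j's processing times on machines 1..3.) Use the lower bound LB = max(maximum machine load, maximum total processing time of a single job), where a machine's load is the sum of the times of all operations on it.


Machine loads:
  Machine 1: 9 + 2 + 8 + 8 = 27
  Machine 2: 8 + 10 + 10 + 5 = 33
  Machine 3: 9 + 2 + 3 + 7 = 21
Max machine load = 33
Job totals:
  Job 1: 26
  Job 2: 14
  Job 3: 21
  Job 4: 20
Max job total = 26
Lower bound = max(33, 26) = 33

33


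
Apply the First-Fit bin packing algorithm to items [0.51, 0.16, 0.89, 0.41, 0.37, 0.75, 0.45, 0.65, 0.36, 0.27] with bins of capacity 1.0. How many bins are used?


Place items sequentially using First-Fit:
  Item 0.51 -> new Bin 1
  Item 0.16 -> Bin 1 (now 0.67)
  Item 0.89 -> new Bin 2
  Item 0.41 -> new Bin 3
  Item 0.37 -> Bin 3 (now 0.78)
  Item 0.75 -> new Bin 4
  Item 0.45 -> new Bin 5
  Item 0.65 -> new Bin 6
  Item 0.36 -> Bin 5 (now 0.81)
  Item 0.27 -> Bin 1 (now 0.94)
Total bins used = 6

6


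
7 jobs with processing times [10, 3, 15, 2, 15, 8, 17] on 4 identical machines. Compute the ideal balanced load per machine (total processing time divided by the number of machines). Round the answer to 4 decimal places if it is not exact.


Total processing time = 10 + 3 + 15 + 2 + 15 + 8 + 17 = 70
Number of machines = 4
Ideal balanced load = 70 / 4 = 17.5

17.5


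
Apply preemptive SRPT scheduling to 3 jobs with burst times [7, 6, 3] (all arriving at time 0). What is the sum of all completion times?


Since all jobs arrive at t=0, SRPT equals SPT ordering.
SPT order: [3, 6, 7]
Completion times:
  Job 1: p=3, C=3
  Job 2: p=6, C=9
  Job 3: p=7, C=16
Total completion time = 3 + 9 + 16 = 28

28


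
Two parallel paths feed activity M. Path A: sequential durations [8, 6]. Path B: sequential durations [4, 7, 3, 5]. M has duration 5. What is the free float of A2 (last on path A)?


ES(A2) = sum of predecessors on chain A = 8
EF(A2) = ES + duration = 8 + 6 = 14
Successor of A2 is M. ES(M) = max(sum(A), sum(B)) = max(14, 19) = 19
Free float = ES(successor) - EF(current) = 19 - 14 = 5

5


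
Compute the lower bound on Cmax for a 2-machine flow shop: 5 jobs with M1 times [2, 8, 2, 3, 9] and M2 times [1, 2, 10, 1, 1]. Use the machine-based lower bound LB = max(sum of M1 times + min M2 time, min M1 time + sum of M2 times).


LB1 = sum(M1 times) + min(M2 times) = 24 + 1 = 25
LB2 = min(M1 times) + sum(M2 times) = 2 + 15 = 17
Lower bound = max(LB1, LB2) = max(25, 17) = 25

25


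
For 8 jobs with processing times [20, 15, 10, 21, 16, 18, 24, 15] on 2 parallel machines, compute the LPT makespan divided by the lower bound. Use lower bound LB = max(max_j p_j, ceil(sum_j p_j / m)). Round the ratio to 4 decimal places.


LPT order: [24, 21, 20, 18, 16, 15, 15, 10]
Machine loads after assignment: [72, 67]
LPT makespan = 72
Lower bound = max(max_job, ceil(total/2)) = max(24, 70) = 70
Ratio = 72 / 70 = 1.0286

1.0286


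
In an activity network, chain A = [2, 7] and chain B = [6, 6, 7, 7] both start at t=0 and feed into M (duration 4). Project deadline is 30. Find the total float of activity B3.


Forward pass: ES(B3) = sum of predecessors on chain B = 12
EF = ES + duration = 12 + 7 = 19
Backward pass: LF(M) = deadline = 30; LS(M) = 30 - 4 = 26
LF(B3) = LS(M) - sum(successors on chain B) = 26 - 7 = 19
LS = LF - duration = 19 - 7 = 12
Total float = LS - ES = 12 - 12 = 0

0


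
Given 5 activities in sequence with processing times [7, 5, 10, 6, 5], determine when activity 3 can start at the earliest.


Activity 3 starts after activities 1 through 2 complete.
Predecessor durations: [7, 5]
ES = 7 + 5 = 12

12


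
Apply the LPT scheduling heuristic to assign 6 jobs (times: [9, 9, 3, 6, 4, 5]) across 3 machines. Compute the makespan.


Sort jobs in decreasing order (LPT): [9, 9, 6, 5, 4, 3]
Assign each job to the least loaded machine:
  Machine 1: jobs [9, 4], load = 13
  Machine 2: jobs [9, 3], load = 12
  Machine 3: jobs [6, 5], load = 11
Makespan = max load = 13

13


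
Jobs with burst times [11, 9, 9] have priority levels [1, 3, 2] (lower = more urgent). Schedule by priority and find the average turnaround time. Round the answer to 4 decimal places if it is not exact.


Sort by priority (ascending = highest first):
Order: [(1, 11), (2, 9), (3, 9)]
Completion times:
  Priority 1, burst=11, C=11
  Priority 2, burst=9, C=20
  Priority 3, burst=9, C=29
Average turnaround = 60/3 = 20.0

20.0


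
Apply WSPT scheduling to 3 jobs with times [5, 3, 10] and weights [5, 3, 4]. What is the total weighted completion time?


Compute p/w ratios and sort ascending (WSPT): [(5, 5), (3, 3), (10, 4)]
Compute weighted completion times:
  Job (p=5,w=5): C=5, w*C=5*5=25
  Job (p=3,w=3): C=8, w*C=3*8=24
  Job (p=10,w=4): C=18, w*C=4*18=72
Total weighted completion time = 121

121


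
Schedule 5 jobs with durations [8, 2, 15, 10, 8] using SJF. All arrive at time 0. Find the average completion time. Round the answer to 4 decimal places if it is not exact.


SJF order (ascending): [2, 8, 8, 10, 15]
Completion times:
  Job 1: burst=2, C=2
  Job 2: burst=8, C=10
  Job 3: burst=8, C=18
  Job 4: burst=10, C=28
  Job 5: burst=15, C=43
Average completion = 101/5 = 20.2

20.2


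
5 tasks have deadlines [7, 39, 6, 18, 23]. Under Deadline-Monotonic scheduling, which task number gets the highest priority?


Sort tasks by relative deadline (ascending):
  Task 3: deadline = 6
  Task 1: deadline = 7
  Task 4: deadline = 18
  Task 5: deadline = 23
  Task 2: deadline = 39
Priority order (highest first): [3, 1, 4, 5, 2]
Highest priority task = 3

3


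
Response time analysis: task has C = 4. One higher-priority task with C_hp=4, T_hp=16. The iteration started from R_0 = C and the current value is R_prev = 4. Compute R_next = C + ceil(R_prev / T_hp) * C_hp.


R_next = C + ceil(R_prev / T_hp) * C_hp
ceil(4 / 16) = ceil(0.25) = 1
Interference = 1 * 4 = 4
R_next = 4 + 4 = 8

8
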